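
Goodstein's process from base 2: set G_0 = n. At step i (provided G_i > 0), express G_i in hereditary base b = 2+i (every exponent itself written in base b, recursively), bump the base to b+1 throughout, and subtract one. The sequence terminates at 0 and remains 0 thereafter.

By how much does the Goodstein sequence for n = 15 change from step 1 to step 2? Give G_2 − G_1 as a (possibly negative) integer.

1172

(0) 15|_2 = 2^(2 + 1) + 2^2 + 2 + 1 ↦ 3^(3 + 1) + 3^3 + 3 + 1|_3 = 112 ⇒ 111
(1) 111|_3 = 3^(3 + 1) + 3^3 + 3 ↦ 4^(4 + 1) + 4^4 + 4|_4 = 1284 ⇒ 1283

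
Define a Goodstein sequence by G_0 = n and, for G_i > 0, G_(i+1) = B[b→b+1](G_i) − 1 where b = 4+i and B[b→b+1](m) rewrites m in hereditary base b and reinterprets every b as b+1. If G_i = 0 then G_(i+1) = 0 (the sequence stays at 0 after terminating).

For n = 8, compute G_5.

G_0 = 8. HB_4(8) = 2·4. Bump = 10. G_1 = 9.
G_1 = 9. HB_5(9) = 5 + 4. Bump = 10. G_2 = 9.
G_2 = 9. HB_6(9) = 6 + 3. Bump = 10. G_3 = 9.
G_3 = 9. HB_7(9) = 7 + 2. Bump = 10. G_4 = 9.
G_4 = 9. HB_8(9) = 8 + 1. Bump = 10. G_5 = 9.
G_5 = 9. HB_9(9) = 9. Bump = 10. G_6 = 9.

9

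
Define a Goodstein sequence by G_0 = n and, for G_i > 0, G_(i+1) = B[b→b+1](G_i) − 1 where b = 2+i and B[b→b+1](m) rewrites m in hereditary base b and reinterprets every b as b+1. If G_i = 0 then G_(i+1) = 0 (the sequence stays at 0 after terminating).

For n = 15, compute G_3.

18752

[0] 15 ≡ 2^(2 + 1) + 2^2 + 2 + 1 (base 2). Lift 3: 112. −1: 111.
[1] 111 ≡ 3^(3 + 1) + 3^3 + 3 (base 3). Lift 4: 1284. −1: 1283.
[2] 1283 ≡ 4^(4 + 1) + 4^4 + 3 (base 4). Lift 5: 18753. −1: 18752.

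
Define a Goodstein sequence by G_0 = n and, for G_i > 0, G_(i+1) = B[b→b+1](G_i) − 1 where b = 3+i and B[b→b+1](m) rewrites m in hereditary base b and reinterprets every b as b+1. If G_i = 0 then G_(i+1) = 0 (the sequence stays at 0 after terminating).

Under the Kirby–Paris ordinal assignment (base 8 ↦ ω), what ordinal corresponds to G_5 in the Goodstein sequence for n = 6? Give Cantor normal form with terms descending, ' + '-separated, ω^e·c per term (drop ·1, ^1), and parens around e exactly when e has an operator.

7

(0) 6|_3 = 2·3 ↦ 2·4|_4 = 8 ⇒ 7
(1) 7|_4 = 4 + 3 ↦ 5 + 3|_5 = 8 ⇒ 7
(2) 7|_5 = 5 + 2 ↦ 6 + 2|_6 = 8 ⇒ 7
(3) 7|_6 = 6 + 1 ↦ 7 + 1|_7 = 8 ⇒ 7
(4) 7|_7 = 7 ↦ 8|_8 = 8 ⇒ 7
(5) 7|_8 = 7 ↦ 7|_9 = 7 ⇒ 6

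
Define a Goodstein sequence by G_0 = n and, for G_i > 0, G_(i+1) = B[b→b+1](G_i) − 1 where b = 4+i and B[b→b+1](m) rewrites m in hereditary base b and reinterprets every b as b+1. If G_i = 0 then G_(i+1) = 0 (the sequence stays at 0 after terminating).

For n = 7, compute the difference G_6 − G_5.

base 4: 7 = 4 + 3; at 5: 5 + 3 = 8; next = 7
base 5: 7 = 5 + 2; at 6: 6 + 2 = 8; next = 7
base 6: 7 = 6 + 1; at 7: 7 + 1 = 8; next = 7
base 7: 7 = 7; at 8: 8 = 8; next = 7
base 8: 7 = 7; at 9: 7 = 7; next = 6
base 9: 6 = 6; at 10: 6 = 6; next = 5

-1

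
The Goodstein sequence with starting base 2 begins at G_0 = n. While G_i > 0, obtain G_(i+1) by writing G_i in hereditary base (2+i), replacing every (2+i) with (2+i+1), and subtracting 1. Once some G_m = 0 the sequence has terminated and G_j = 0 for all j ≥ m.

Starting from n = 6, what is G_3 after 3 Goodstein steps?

G_0=6  [base 2] 2^2 + 2  →[2↦3]→  3^3 + 3 = 30  −1 ⇒ G_1=29
G_1=29  [base 3] 3^3 + 2  →[3↦4]→  4^4 + 2 = 258  −1 ⇒ G_2=257
G_2=257  [base 4] 4^4 + 1  →[4↦5]→  5^5 + 1 = 3126  −1 ⇒ G_3=3125
G_3=3125  [base 5] 5^5  →[5↦6]→  6^6 = 46656  −1 ⇒ G_4=46655

3125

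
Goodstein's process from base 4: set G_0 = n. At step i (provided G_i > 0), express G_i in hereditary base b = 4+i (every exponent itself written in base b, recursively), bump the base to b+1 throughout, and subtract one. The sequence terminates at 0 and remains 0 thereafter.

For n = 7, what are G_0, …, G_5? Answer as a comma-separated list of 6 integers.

i=0: 7 = 4 + 3 (b=4); 4→5: 5 + 3 = 8; 8−1 = 7
i=1: 7 = 5 + 2 (b=5); 5→6: 6 + 2 = 8; 8−1 = 7
i=2: 7 = 6 + 1 (b=6); 6→7: 7 + 1 = 8; 8−1 = 7
i=3: 7 = 7 (b=7); 7→8: 8 = 8; 8−1 = 7
i=4: 7 = 7 (b=8); 8→9: 7 = 7; 7−1 = 6

7, 7, 7, 7, 7, 6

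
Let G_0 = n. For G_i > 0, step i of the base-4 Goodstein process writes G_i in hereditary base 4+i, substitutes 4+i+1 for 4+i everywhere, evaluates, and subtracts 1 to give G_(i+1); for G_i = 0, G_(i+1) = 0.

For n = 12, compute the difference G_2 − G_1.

[0] 12 ≡ 3·4 (base 4). Lift 5: 15. −1: 14.
[1] 14 ≡ 2·5 + 4 (base 5). Lift 6: 16. −1: 15.

1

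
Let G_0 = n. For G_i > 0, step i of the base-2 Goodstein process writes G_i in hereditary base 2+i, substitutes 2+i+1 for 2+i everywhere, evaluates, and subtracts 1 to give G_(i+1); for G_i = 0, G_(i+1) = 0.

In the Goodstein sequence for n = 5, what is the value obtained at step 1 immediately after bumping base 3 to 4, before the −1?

G_0 = 5. HB_2(5) = 2^2 + 1. Bump = 28. G_1 = 27.
G_1 = 27. HB_3(27) = 3^3. Bump = 256. G_2 = 255.

256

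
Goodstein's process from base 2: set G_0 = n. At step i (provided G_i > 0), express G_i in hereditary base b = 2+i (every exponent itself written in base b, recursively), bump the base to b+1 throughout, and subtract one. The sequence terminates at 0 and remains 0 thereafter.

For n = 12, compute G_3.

15685

G_0=12  [base 2] 2^(2 + 1) + 2^2  →[2↦3]→  3^(3 + 1) + 3^3 = 108  −1 ⇒ G_1=107
G_1=107  [base 3] 3^(3 + 1) + 2·3^2 + 2·3 + 2  →[3↦4]→  4^(4 + 1) + 2·4^2 + 2·4 + 2 = 1066  −1 ⇒ G_2=1065
G_2=1065  [base 4] 4^(4 + 1) + 2·4^2 + 2·4 + 1  →[4↦5]→  5^(5 + 1) + 2·5^2 + 2·5 + 1 = 15686  −1 ⇒ G_3=15685
G_3=15685  [base 5] 5^(5 + 1) + 2·5^2 + 2·5  →[5↦6]→  6^(6 + 1) + 2·6^2 + 2·6 = 280020  −1 ⇒ G_4=280019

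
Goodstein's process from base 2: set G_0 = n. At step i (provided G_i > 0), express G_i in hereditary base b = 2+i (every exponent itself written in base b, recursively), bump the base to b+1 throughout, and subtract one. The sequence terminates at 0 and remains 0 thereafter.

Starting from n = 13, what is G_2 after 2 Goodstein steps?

1279

(0) 13|_2 = 2^(2 + 1) + 2^2 + 1 ↦ 3^(3 + 1) + 3^3 + 1|_3 = 109 ⇒ 108
(1) 108|_3 = 3^(3 + 1) + 3^3 ↦ 4^(4 + 1) + 4^4|_4 = 1280 ⇒ 1279
(2) 1279|_4 = 4^(4 + 1) + 3·4^3 + 3·4^2 + 3·4 + 3 ↦ 5^(5 + 1) + 3·5^3 + 3·5^2 + 3·5 + 3|_5 = 16093 ⇒ 16092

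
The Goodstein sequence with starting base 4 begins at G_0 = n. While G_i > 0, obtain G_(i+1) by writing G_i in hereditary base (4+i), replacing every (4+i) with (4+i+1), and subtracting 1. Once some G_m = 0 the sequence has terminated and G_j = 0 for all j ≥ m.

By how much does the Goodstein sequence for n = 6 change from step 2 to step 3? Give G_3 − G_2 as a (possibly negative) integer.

0

G_0 = 6. HB_4(6) = 4 + 2. Bump = 7. G_1 = 6.
G_1 = 6. HB_5(6) = 5 + 1. Bump = 7. G_2 = 6.
G_2 = 6. HB_6(6) = 6. Bump = 7. G_3 = 6.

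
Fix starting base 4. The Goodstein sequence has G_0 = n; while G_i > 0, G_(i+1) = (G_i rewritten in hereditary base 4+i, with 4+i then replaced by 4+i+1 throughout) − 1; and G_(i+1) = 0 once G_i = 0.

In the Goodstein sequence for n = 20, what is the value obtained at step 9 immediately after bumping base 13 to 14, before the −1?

132

20 —HB4→ 4^2 + 4 —bump→ 5^2 + 5 = 30 —(−1)→ 29
29 —HB5→ 5^2 + 4 —bump→ 6^2 + 4 = 40 —(−1)→ 39
39 —HB6→ 6^2 + 3 —bump→ 7^2 + 3 = 52 —(−1)→ 51
51 —HB7→ 7^2 + 2 —bump→ 8^2 + 2 = 66 —(−1)→ 65
65 —HB8→ 8^2 + 1 —bump→ 9^2 + 1 = 82 —(−1)→ 81
81 —HB9→ 9^2 —bump→ 10^2 = 100 —(−1)→ 99
99 —HB10→ 9·10 + 9 —bump→ 9·11 + 9 = 108 —(−1)→ 107
107 —HB11→ 9·11 + 8 —bump→ 9·12 + 8 = 116 —(−1)→ 115
115 —HB12→ 9·12 + 7 —bump→ 9·13 + 7 = 124 —(−1)→ 123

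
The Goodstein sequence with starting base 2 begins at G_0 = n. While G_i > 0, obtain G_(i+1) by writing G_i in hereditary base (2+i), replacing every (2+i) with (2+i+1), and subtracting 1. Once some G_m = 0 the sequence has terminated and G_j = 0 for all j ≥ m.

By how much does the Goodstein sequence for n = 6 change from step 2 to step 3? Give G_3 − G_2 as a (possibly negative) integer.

2868

6 —HB2→ 2^2 + 2 —bump→ 3^3 + 3 = 30 —(−1)→ 29
29 —HB3→ 3^3 + 2 —bump→ 4^4 + 2 = 258 —(−1)→ 257
257 —HB4→ 4^4 + 1 —bump→ 5^5 + 1 = 3126 —(−1)→ 3125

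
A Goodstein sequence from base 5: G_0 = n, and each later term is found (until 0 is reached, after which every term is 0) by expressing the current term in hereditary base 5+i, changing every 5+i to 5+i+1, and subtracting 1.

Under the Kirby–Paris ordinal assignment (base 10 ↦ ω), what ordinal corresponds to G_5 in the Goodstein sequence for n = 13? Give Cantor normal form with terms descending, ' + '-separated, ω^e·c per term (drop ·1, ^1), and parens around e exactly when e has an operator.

G_0=13  [base 5] 2·5 + 3  →[5↦6]→  2·6 + 3 = 15  −1 ⇒ G_1=14
G_1=14  [base 6] 2·6 + 2  →[6↦7]→  2·7 + 2 = 16  −1 ⇒ G_2=15
G_2=15  [base 7] 2·7 + 1  →[7↦8]→  2·8 + 1 = 17  −1 ⇒ G_3=16
G_3=16  [base 8] 2·8  →[8↦9]→  2·9 = 18  −1 ⇒ G_4=17
G_4=17  [base 9] 9 + 8  →[9↦10]→  10 + 8 = 18  −1 ⇒ G_5=17
G_5=17  [base 10] 10 + 7  →[10↦11]→  11 + 7 = 18  −1 ⇒ G_6=17

ω + 7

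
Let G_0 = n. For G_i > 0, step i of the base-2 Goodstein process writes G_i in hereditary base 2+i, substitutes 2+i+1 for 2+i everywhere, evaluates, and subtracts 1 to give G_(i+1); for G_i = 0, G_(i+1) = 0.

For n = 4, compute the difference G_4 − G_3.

23

4 —HB2→ 2^2 —bump→ 3^3 = 27 —(−1)→ 26
26 —HB3→ 2·3^2 + 2·3 + 2 —bump→ 2·4^2 + 2·4 + 2 = 42 —(−1)→ 41
41 —HB4→ 2·4^2 + 2·4 + 1 —bump→ 2·5^2 + 2·5 + 1 = 61 —(−1)→ 60
60 —HB5→ 2·5^2 + 2·5 —bump→ 2·6^2 + 2·6 = 84 —(−1)→ 83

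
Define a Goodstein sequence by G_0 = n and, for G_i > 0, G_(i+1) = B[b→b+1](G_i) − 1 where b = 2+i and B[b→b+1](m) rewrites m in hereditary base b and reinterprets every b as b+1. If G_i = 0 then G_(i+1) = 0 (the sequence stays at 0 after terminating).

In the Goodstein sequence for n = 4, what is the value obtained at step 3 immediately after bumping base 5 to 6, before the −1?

84

(0) 4|_2 = 2^2 ↦ 3^3|_3 = 27 ⇒ 26
(1) 26|_3 = 2·3^2 + 2·3 + 2 ↦ 2·4^2 + 2·4 + 2|_4 = 42 ⇒ 41
(2) 41|_4 = 2·4^2 + 2·4 + 1 ↦ 2·5^2 + 2·5 + 1|_5 = 61 ⇒ 60
(3) 60|_5 = 2·5^2 + 2·5 ↦ 2·6^2 + 2·6|_6 = 84 ⇒ 83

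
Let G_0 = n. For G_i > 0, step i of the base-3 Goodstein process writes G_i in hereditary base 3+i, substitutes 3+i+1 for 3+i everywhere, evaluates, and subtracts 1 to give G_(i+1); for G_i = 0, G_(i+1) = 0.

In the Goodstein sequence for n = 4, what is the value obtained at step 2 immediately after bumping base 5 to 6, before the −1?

4

4 —HB3→ 3 + 1 —bump→ 4 + 1 = 5 —(−1)→ 4
4 —HB4→ 4 —bump→ 5 = 5 —(−1)→ 4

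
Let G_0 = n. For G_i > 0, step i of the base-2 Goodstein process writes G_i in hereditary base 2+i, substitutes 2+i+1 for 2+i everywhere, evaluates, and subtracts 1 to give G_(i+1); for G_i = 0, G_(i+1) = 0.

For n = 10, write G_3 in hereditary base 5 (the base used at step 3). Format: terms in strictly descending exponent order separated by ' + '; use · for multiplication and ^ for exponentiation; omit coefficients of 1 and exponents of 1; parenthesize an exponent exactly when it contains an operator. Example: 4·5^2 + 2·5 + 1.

5^(5 + 1)

i=0: 10 = 2^(2 + 1) + 2 (b=2); 2→3: 3^(3 + 1) + 3 = 84; 84−1 = 83
i=1: 83 = 3^(3 + 1) + 2 (b=3); 3→4: 4^(4 + 1) + 2 = 1026; 1026−1 = 1025
i=2: 1025 = 4^(4 + 1) + 1 (b=4); 4→5: 5^(5 + 1) + 1 = 15626; 15626−1 = 15625
i=3: 15625 = 5^(5 + 1) (b=5); 5→6: 6^(6 + 1) = 279936; 279936−1 = 279935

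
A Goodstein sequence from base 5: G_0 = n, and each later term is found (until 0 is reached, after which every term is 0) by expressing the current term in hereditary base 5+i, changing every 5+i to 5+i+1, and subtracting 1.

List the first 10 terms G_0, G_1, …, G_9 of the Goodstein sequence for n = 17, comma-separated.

17, 19, 21, 23, 24, 25, 26, 27, 28, 29

base 5: 17 = 3·5 + 2; at 6: 3·6 + 2 = 20; next = 19
base 6: 19 = 3·6 + 1; at 7: 3·7 + 1 = 22; next = 21
base 7: 21 = 3·7; at 8: 3·8 = 24; next = 23
base 8: 23 = 2·8 + 7; at 9: 2·9 + 7 = 25; next = 24
base 9: 24 = 2·9 + 6; at 10: 2·10 + 6 = 26; next = 25
base 10: 25 = 2·10 + 5; at 11: 2·11 + 5 = 27; next = 26
base 11: 26 = 2·11 + 4; at 12: 2·12 + 4 = 28; next = 27
base 12: 27 = 2·12 + 3; at 13: 2·13 + 3 = 29; next = 28
base 13: 28 = 2·13 + 2; at 14: 2·14 + 2 = 30; next = 29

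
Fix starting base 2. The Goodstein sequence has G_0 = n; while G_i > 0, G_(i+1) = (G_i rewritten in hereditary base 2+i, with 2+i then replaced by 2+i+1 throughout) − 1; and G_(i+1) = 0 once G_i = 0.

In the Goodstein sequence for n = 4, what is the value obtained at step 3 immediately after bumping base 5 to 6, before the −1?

4 —HB2→ 2^2 —bump→ 3^3 = 27 —(−1)→ 26
26 —HB3→ 2·3^2 + 2·3 + 2 —bump→ 2·4^2 + 2·4 + 2 = 42 —(−1)→ 41
41 —HB4→ 2·4^2 + 2·4 + 1 —bump→ 2·5^2 + 2·5 + 1 = 61 —(−1)→ 60

84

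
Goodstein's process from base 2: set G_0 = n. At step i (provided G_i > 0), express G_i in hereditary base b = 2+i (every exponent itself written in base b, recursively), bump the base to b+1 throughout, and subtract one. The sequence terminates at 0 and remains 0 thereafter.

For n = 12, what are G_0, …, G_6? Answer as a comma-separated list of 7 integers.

12, 107, 1065, 15685, 280019, 5764910, 134217867

12 —HB2→ 2^(2 + 1) + 2^2 —bump→ 3^(3 + 1) + 3^3 = 108 —(−1)→ 107
107 —HB3→ 3^(3 + 1) + 2·3^2 + 2·3 + 2 —bump→ 4^(4 + 1) + 2·4^2 + 2·4 + 2 = 1066 —(−1)→ 1065
1065 —HB4→ 4^(4 + 1) + 2·4^2 + 2·4 + 1 —bump→ 5^(5 + 1) + 2·5^2 + 2·5 + 1 = 15686 —(−1)→ 15685
15685 —HB5→ 5^(5 + 1) + 2·5^2 + 2·5 —bump→ 6^(6 + 1) + 2·6^2 + 2·6 = 280020 —(−1)→ 280019
280019 —HB6→ 6^(6 + 1) + 2·6^2 + 6 + 5 —bump→ 7^(7 + 1) + 2·7^2 + 7 + 5 = 5764911 —(−1)→ 5764910
5764910 —HB7→ 7^(7 + 1) + 2·7^2 + 7 + 4 —bump→ 8^(8 + 1) + 2·8^2 + 8 + 4 = 134217868 —(−1)→ 134217867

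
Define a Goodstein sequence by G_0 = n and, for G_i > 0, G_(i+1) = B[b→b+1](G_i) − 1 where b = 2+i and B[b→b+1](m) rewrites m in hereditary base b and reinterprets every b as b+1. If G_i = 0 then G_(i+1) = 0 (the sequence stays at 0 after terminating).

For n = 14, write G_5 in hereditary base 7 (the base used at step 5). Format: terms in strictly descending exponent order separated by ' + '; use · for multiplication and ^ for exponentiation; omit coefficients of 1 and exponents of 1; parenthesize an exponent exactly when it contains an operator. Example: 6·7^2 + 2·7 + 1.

G_0 = 14. HB_2(14) = 2^(2 + 1) + 2^2 + 2. Bump = 111. G_1 = 110.
G_1 = 110. HB_3(110) = 3^(3 + 1) + 3^3 + 2. Bump = 1282. G_2 = 1281.
G_2 = 1281. HB_4(1281) = 4^(4 + 1) + 4^4 + 1. Bump = 18751. G_3 = 18750.
G_3 = 18750. HB_5(18750) = 5^(5 + 1) + 5^5. Bump = 326592. G_4 = 326591.
G_4 = 326591. HB_6(326591) = 6^(6 + 1) + 5·6^5 + 5·6^4 + 5·6^3 + 5·6^2 + 5·6 + 5. Bump = 5862841. G_5 = 5862840.
G_5 = 5862840. HB_7(5862840) = 7^(7 + 1) + 5·7^5 + 5·7^4 + 5·7^3 + 5·7^2 + 5·7 + 4. Bump = 134404972. G_6 = 134404971.

7^(7 + 1) + 5·7^5 + 5·7^4 + 5·7^3 + 5·7^2 + 5·7 + 4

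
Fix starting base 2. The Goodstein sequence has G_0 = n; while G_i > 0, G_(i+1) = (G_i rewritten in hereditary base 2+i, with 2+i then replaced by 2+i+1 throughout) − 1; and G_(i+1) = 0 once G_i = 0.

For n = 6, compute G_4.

step 0: 6 = 2^2 + 2; sub 3 for 2: 3^3 + 3; = 30; G_1 = 30−1 = 29
step 1: 29 = 3^3 + 2; sub 4 for 3: 4^4 + 2; = 258; G_2 = 258−1 = 257
step 2: 257 = 4^4 + 1; sub 5 for 4: 5^5 + 1; = 3126; G_3 = 3126−1 = 3125
step 3: 3125 = 5^5; sub 6 for 5: 6^6; = 46656; G_4 = 46656−1 = 46655
step 4: 46655 = 5·6^5 + 5·6^4 + 5·6^3 + 5·6^2 + 5·6 + 5; sub 7 for 6: 5·7^5 + 5·7^4 + 5·7^3 + 5·7^2 + 5·7 + 5; = 98040; G_5 = 98040−1 = 98039

46655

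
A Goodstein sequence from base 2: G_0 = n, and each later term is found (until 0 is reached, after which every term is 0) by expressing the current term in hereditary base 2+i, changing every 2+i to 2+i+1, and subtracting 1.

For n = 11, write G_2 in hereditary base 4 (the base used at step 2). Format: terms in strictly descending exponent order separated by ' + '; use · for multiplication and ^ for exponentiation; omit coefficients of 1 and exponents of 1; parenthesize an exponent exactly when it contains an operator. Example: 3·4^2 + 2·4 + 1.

base 2: 11 = 2^(2 + 1) + 2 + 1; at 3: 3^(3 + 1) + 3 + 1 = 85; next = 84
base 3: 84 = 3^(3 + 1) + 3; at 4: 4^(4 + 1) + 4 = 1028; next = 1027
base 4: 1027 = 4^(4 + 1) + 3; at 5: 5^(5 + 1) + 3 = 15628; next = 15627

4^(4 + 1) + 3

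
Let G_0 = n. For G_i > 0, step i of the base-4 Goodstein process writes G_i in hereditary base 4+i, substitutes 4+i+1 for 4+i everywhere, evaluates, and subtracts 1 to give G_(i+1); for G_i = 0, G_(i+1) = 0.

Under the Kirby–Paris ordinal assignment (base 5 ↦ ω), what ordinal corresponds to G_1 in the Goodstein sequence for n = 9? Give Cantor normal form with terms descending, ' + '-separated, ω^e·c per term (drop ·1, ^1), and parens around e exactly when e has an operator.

9 —HB4→ 2·4 + 1 —bump→ 2·5 + 1 = 11 —(−1)→ 10
10 —HB5→ 2·5 —bump→ 2·6 = 12 —(−1)→ 11

ω·2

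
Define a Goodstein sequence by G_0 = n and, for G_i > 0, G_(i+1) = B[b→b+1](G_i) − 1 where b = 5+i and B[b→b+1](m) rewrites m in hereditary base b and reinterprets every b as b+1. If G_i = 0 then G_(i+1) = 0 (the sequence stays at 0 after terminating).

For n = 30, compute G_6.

base 5: 30 = 5^2 + 5; at 6: 6^2 + 6 = 42; next = 41
base 6: 41 = 6^2 + 5; at 7: 7^2 + 5 = 54; next = 53
base 7: 53 = 7^2 + 4; at 8: 8^2 + 4 = 68; next = 67
base 8: 67 = 8^2 + 3; at 9: 9^2 + 3 = 84; next = 83
base 9: 83 = 9^2 + 2; at 10: 10^2 + 2 = 102; next = 101
base 10: 101 = 10^2 + 1; at 11: 11^2 + 1 = 122; next = 121
base 11: 121 = 11^2; at 12: 12^2 = 144; next = 143

121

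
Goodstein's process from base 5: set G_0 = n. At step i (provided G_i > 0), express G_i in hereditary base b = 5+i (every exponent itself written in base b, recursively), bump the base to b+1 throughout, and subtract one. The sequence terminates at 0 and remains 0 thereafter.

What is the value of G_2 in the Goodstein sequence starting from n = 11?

G_0=11  [base 5] 2·5 + 1  →[5↦6]→  2·6 + 1 = 13  −1 ⇒ G_1=12
G_1=12  [base 6] 2·6  →[6↦7]→  2·7 = 14  −1 ⇒ G_2=13
G_2=13  [base 7] 7 + 6  →[7↦8]→  8 + 6 = 14  −1 ⇒ G_3=13

13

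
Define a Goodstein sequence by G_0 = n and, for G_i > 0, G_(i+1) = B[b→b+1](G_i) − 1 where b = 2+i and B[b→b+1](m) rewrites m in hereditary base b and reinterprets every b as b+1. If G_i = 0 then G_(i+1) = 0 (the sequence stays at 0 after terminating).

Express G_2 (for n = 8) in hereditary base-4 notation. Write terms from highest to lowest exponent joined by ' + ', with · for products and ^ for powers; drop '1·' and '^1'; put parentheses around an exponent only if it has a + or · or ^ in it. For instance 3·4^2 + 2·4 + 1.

base 2: 8 = 2^(2 + 1); at 3: 3^(3 + 1) = 81; next = 80
base 3: 80 = 2·3^3 + 2·3^2 + 2·3 + 2; at 4: 2·4^4 + 2·4^2 + 2·4 + 2 = 554; next = 553
base 4: 553 = 2·4^4 + 2·4^2 + 2·4 + 1; at 5: 2·5^5 + 2·5^2 + 2·5 + 1 = 6311; next = 6310

2·4^4 + 2·4^2 + 2·4 + 1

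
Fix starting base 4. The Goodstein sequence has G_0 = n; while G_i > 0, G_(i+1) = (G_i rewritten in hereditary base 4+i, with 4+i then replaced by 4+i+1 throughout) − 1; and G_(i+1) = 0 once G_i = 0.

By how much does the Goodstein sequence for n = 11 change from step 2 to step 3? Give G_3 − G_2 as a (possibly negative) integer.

1

i=0: 11 = 2·4 + 3 (b=4); 4→5: 2·5 + 3 = 13; 13−1 = 12
i=1: 12 = 2·5 + 2 (b=5); 5→6: 2·6 + 2 = 14; 14−1 = 13
i=2: 13 = 2·6 + 1 (b=6); 6→7: 2·7 + 1 = 15; 15−1 = 14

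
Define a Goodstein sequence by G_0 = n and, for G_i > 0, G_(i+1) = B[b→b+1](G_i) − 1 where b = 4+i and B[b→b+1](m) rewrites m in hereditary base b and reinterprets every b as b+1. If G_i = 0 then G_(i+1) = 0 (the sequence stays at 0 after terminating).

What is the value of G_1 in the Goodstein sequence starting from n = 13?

15

G_0=13  [base 4] 3·4 + 1  →[4↦5]→  3·5 + 1 = 16  −1 ⇒ G_1=15
G_1=15  [base 5] 3·5  →[5↦6]→  3·6 = 18  −1 ⇒ G_2=17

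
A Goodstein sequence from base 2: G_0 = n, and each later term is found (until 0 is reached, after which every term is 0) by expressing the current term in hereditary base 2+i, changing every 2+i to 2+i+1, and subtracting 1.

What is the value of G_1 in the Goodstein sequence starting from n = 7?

i=0: 7 = 2^2 + 2 + 1 (b=2); 2→3: 3^3 + 3 + 1 = 31; 31−1 = 30
i=1: 30 = 3^3 + 3 (b=3); 3→4: 4^4 + 4 = 260; 260−1 = 259

30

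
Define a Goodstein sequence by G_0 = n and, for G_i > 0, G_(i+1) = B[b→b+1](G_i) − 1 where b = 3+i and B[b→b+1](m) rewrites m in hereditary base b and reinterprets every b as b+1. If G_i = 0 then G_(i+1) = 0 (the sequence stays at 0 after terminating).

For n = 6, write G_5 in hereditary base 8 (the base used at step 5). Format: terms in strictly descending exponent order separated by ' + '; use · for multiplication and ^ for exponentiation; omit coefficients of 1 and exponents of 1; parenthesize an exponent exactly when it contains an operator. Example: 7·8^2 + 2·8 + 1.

7

6 —HB3→ 2·3 —bump→ 2·4 = 8 —(−1)→ 7
7 —HB4→ 4 + 3 —bump→ 5 + 3 = 8 —(−1)→ 7
7 —HB5→ 5 + 2 —bump→ 6 + 2 = 8 —(−1)→ 7
7 —HB6→ 6 + 1 —bump→ 7 + 1 = 8 —(−1)→ 7
7 —HB7→ 7 —bump→ 8 = 8 —(−1)→ 7
7 —HB8→ 7 —bump→ 7 = 7 —(−1)→ 6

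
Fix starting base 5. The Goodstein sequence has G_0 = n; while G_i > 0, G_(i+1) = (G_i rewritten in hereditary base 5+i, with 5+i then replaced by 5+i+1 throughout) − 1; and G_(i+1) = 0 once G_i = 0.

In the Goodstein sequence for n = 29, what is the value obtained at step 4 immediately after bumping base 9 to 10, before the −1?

100

[0] 29 ≡ 5^2 + 4 (base 5). Lift 6: 40. −1: 39.
[1] 39 ≡ 6^2 + 3 (base 6). Lift 7: 52. −1: 51.
[2] 51 ≡ 7^2 + 2 (base 7). Lift 8: 66. −1: 65.
[3] 65 ≡ 8^2 + 1 (base 8). Lift 9: 82. −1: 81.
[4] 81 ≡ 9^2 (base 9). Lift 10: 100. −1: 99.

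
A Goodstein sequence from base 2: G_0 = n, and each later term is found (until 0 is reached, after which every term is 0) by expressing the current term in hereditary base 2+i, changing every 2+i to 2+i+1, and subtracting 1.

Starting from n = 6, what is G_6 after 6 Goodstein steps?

187243

G_0 = 6. HB_2(6) = 2^2 + 2. Bump = 30. G_1 = 29.
G_1 = 29. HB_3(29) = 3^3 + 2. Bump = 258. G_2 = 257.
G_2 = 257. HB_4(257) = 4^4 + 1. Bump = 3126. G_3 = 3125.
G_3 = 3125. HB_5(3125) = 5^5. Bump = 46656. G_4 = 46655.
G_4 = 46655. HB_6(46655) = 5·6^5 + 5·6^4 + 5·6^3 + 5·6^2 + 5·6 + 5. Bump = 98040. G_5 = 98039.
G_5 = 98039. HB_7(98039) = 5·7^5 + 5·7^4 + 5·7^3 + 5·7^2 + 5·7 + 4. Bump = 187244. G_6 = 187243.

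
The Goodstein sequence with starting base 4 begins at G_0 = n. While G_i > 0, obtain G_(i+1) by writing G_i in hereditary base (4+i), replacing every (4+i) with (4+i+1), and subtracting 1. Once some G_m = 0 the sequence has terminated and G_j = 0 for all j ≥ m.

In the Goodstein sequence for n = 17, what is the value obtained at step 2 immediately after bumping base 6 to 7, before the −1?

(0) 17|_4 = 4^2 + 1 ↦ 5^2 + 1|_5 = 26 ⇒ 25
(1) 25|_5 = 5^2 ↦ 6^2|_6 = 36 ⇒ 35

40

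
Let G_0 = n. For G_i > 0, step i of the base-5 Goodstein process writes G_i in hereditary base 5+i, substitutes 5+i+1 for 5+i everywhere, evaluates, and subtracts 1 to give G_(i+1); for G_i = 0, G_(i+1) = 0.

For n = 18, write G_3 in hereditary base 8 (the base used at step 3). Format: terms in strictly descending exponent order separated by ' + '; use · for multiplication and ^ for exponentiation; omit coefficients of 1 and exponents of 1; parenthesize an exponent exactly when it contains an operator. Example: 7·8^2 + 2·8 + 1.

3·8

18 —HB5→ 3·5 + 3 —bump→ 3·6 + 3 = 21 —(−1)→ 20
20 —HB6→ 3·6 + 2 —bump→ 3·7 + 2 = 23 —(−1)→ 22
22 —HB7→ 3·7 + 1 —bump→ 3·8 + 1 = 25 —(−1)→ 24
24 —HB8→ 3·8 —bump→ 3·9 = 27 —(−1)→ 26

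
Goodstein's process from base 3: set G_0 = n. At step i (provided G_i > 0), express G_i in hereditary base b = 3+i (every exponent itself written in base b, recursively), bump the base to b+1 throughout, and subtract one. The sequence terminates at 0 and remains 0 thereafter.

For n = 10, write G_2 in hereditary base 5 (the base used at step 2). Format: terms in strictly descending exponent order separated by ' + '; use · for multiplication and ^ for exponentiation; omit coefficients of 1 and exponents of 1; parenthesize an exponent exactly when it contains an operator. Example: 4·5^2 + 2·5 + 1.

G_0=10  [base 3] 3^2 + 1  →[3↦4]→  4^2 + 1 = 17  −1 ⇒ G_1=16
G_1=16  [base 4] 4^2  →[4↦5]→  5^2 = 25  −1 ⇒ G_2=24

4·5 + 4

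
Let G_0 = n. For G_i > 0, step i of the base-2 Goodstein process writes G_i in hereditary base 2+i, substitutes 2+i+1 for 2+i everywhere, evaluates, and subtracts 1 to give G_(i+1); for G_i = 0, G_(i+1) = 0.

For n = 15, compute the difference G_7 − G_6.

G_0=15  [base 2] 2^(2 + 1) + 2^2 + 2 + 1  →[2↦3]→  3^(3 + 1) + 3^3 + 3 + 1 = 112  −1 ⇒ G_1=111
G_1=111  [base 3] 3^(3 + 1) + 3^3 + 3  →[3↦4]→  4^(4 + 1) + 4^4 + 4 = 1284  −1 ⇒ G_2=1283
G_2=1283  [base 4] 4^(4 + 1) + 4^4 + 3  →[4↦5]→  5^(5 + 1) + 5^5 + 3 = 18753  −1 ⇒ G_3=18752
G_3=18752  [base 5] 5^(5 + 1) + 5^5 + 2  →[5↦6]→  6^(6 + 1) + 6^6 + 2 = 326594  −1 ⇒ G_4=326593
G_4=326593  [base 6] 6^(6 + 1) + 6^6 + 1  →[6↦7]→  7^(7 + 1) + 7^7 + 1 = 6588345  −1 ⇒ G_5=6588344
G_5=6588344  [base 7] 7^(7 + 1) + 7^7  →[7↦8]→  8^(8 + 1) + 8^8 = 150994944  −1 ⇒ G_6=150994943
G_6=150994943  [base 8] 8^(8 + 1) + 7·8^7 + 7·8^6 + 7·8^5 + 7·8^4 + 7·8^3 + 7·8^2 + 7·8 + 7  →[8↦9]→  9^(9 + 1) + 7·9^7 + 7·9^6 + 7·9^5 + 7·9^4 + 7·9^3 + 7·9^2 + 7·9 + 7 = 3524450281  −1 ⇒ G_7=3524450280

3373455337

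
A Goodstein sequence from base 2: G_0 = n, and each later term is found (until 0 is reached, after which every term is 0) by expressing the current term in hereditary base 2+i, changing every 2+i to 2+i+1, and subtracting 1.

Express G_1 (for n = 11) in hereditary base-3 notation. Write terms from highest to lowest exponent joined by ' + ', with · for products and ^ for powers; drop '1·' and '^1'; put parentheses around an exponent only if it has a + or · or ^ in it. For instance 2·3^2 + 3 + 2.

11 —HB2→ 2^(2 + 1) + 2 + 1 —bump→ 3^(3 + 1) + 3 + 1 = 85 —(−1)→ 84
84 —HB3→ 3^(3 + 1) + 3 —bump→ 4^(4 + 1) + 4 = 1028 —(−1)→ 1027

3^(3 + 1) + 3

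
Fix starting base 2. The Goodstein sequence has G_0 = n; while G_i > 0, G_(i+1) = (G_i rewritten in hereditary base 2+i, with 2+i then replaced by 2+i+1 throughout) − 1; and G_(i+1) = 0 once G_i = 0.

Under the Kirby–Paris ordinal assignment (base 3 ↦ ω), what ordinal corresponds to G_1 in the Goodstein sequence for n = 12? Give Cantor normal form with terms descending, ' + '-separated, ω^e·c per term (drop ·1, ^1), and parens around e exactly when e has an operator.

ω^(ω + 1) + ω^2·2 + ω·2 + 2

12 —HB2→ 2^(2 + 1) + 2^2 —bump→ 3^(3 + 1) + 3^3 = 108 —(−1)→ 107
107 —HB3→ 3^(3 + 1) + 2·3^2 + 2·3 + 2 —bump→ 4^(4 + 1) + 2·4^2 + 2·4 + 2 = 1066 —(−1)→ 1065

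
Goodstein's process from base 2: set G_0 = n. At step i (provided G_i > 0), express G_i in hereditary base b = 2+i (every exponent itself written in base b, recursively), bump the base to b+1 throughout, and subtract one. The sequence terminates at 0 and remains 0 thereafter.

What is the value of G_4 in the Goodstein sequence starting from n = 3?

step 0: 3 = 2 + 1; sub 3 for 2: 3 + 1; = 4; G_1 = 4−1 = 3
step 1: 3 = 3; sub 4 for 3: 4; = 4; G_2 = 4−1 = 3
step 2: 3 = 3; sub 5 for 4: 3; = 3; G_3 = 3−1 = 2
step 3: 2 = 2; sub 6 for 5: 2; = 2; G_4 = 2−1 = 1
step 4: 1 = 1; sub 7 for 6: 1; = 1; G_5 = 1−1 = 0

1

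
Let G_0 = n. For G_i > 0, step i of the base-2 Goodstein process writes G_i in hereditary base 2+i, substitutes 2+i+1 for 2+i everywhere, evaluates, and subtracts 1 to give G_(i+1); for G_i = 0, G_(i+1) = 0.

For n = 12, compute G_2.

i=0: 12 = 2^(2 + 1) + 2^2 (b=2); 2→3: 3^(3 + 1) + 3^3 = 108; 108−1 = 107
i=1: 107 = 3^(3 + 1) + 2·3^2 + 2·3 + 2 (b=3); 3→4: 4^(4 + 1) + 2·4^2 + 2·4 + 2 = 1066; 1066−1 = 1065
i=2: 1065 = 4^(4 + 1) + 2·4^2 + 2·4 + 1 (b=4); 4→5: 5^(5 + 1) + 2·5^2 + 2·5 + 1 = 15686; 15686−1 = 15685

1065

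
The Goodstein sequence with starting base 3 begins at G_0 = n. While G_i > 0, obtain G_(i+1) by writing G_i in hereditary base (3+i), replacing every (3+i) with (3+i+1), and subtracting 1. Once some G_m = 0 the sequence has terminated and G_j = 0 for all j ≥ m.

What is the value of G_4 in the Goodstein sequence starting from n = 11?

39

step 0: 11 = 3^2 + 2; sub 4 for 3: 4^2 + 2; = 18; G_1 = 18−1 = 17
step 1: 17 = 4^2 + 1; sub 5 for 4: 5^2 + 1; = 26; G_2 = 26−1 = 25
step 2: 25 = 5^2; sub 6 for 5: 6^2; = 36; G_3 = 36−1 = 35
step 3: 35 = 5·6 + 5; sub 7 for 6: 5·7 + 5; = 40; G_4 = 40−1 = 39
step 4: 39 = 5·7 + 4; sub 8 for 7: 5·8 + 4; = 44; G_5 = 44−1 = 43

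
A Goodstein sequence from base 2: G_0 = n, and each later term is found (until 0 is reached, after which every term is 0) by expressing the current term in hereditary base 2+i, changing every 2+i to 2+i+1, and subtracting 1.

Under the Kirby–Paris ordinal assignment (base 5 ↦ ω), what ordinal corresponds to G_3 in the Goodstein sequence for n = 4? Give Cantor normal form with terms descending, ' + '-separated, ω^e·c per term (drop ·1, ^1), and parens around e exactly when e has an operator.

G_0 = 4. HB_2(4) = 2^2. Bump = 27. G_1 = 26.
G_1 = 26. HB_3(26) = 2·3^2 + 2·3 + 2. Bump = 42. G_2 = 41.
G_2 = 41. HB_4(41) = 2·4^2 + 2·4 + 1. Bump = 61. G_3 = 60.

ω^2·2 + ω·2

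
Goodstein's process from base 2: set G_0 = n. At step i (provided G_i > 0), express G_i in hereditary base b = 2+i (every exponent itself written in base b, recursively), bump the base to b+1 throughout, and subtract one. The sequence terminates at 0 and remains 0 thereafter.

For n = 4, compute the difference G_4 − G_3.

23

base 2: 4 = 2^2; at 3: 3^3 = 27; next = 26
base 3: 26 = 2·3^2 + 2·3 + 2; at 4: 2·4^2 + 2·4 + 2 = 42; next = 41
base 4: 41 = 2·4^2 + 2·4 + 1; at 5: 2·5^2 + 2·5 + 1 = 61; next = 60
base 5: 60 = 2·5^2 + 2·5; at 6: 2·6^2 + 2·6 = 84; next = 83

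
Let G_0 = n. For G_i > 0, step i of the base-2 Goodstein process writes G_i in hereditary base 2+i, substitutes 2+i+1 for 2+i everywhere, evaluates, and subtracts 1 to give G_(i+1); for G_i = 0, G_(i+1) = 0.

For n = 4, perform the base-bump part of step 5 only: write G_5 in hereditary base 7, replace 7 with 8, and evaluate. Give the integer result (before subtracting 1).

base 2: 4 = 2^2; at 3: 3^3 = 27; next = 26
base 3: 26 = 2·3^2 + 2·3 + 2; at 4: 2·4^2 + 2·4 + 2 = 42; next = 41
base 4: 41 = 2·4^2 + 2·4 + 1; at 5: 2·5^2 + 2·5 + 1 = 61; next = 60
base 5: 60 = 2·5^2 + 2·5; at 6: 2·6^2 + 2·6 = 84; next = 83
base 6: 83 = 2·6^2 + 6 + 5; at 7: 2·7^2 + 7 + 5 = 110; next = 109
base 7: 109 = 2·7^2 + 7 + 4; at 8: 2·8^2 + 8 + 4 = 140; next = 139

140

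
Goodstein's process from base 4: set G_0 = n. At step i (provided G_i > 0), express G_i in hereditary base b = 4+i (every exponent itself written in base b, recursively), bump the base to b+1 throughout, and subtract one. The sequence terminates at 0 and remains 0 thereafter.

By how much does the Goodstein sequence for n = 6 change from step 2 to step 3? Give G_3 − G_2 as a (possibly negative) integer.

0

[0] 6 ≡ 4 + 2 (base 4). Lift 5: 7. −1: 6.
[1] 6 ≡ 5 + 1 (base 5). Lift 6: 7. −1: 6.
[2] 6 ≡ 6 (base 6). Lift 7: 7. −1: 6.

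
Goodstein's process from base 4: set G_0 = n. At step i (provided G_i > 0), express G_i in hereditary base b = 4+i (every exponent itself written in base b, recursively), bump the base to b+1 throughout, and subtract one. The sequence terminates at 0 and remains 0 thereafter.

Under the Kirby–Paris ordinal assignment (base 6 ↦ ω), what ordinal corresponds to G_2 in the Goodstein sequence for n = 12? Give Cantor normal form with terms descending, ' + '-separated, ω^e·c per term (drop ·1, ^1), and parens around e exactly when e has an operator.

(0) 12|_4 = 3·4 ↦ 3·5|_5 = 15 ⇒ 14
(1) 14|_5 = 2·5 + 4 ↦ 2·6 + 4|_6 = 16 ⇒ 15
(2) 15|_6 = 2·6 + 3 ↦ 2·7 + 3|_7 = 17 ⇒ 16

ω·2 + 3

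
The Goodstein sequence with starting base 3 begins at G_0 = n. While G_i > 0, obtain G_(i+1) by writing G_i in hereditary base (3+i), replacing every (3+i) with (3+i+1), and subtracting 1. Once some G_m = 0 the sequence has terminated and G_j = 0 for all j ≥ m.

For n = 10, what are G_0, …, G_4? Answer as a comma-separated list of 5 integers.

[0] 10 ≡ 3^2 + 1 (base 3). Lift 4: 17. −1: 16.
[1] 16 ≡ 4^2 (base 4). Lift 5: 25. −1: 24.
[2] 24 ≡ 4·5 + 4 (base 5). Lift 6: 28. −1: 27.
[3] 27 ≡ 4·6 + 3 (base 6). Lift 7: 31. −1: 30.

10, 16, 24, 27, 30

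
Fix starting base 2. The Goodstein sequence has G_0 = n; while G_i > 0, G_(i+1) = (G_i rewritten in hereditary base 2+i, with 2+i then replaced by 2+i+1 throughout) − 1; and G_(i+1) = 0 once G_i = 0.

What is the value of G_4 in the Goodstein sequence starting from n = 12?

[0] 12 ≡ 2^(2 + 1) + 2^2 (base 2). Lift 3: 108. −1: 107.
[1] 107 ≡ 3^(3 + 1) + 2·3^2 + 2·3 + 2 (base 3). Lift 4: 1066. −1: 1065.
[2] 1065 ≡ 4^(4 + 1) + 2·4^2 + 2·4 + 1 (base 4). Lift 5: 15686. −1: 15685.
[3] 15685 ≡ 5^(5 + 1) + 2·5^2 + 2·5 (base 5). Lift 6: 280020. −1: 280019.
[4] 280019 ≡ 6^(6 + 1) + 2·6^2 + 6 + 5 (base 6). Lift 7: 5764911. −1: 5764910.

280019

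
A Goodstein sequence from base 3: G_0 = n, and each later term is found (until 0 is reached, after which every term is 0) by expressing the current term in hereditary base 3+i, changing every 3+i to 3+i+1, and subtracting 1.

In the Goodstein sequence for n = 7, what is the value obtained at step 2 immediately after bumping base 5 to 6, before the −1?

[0] 7 ≡ 2·3 + 1 (base 3). Lift 4: 9. −1: 8.
[1] 8 ≡ 2·4 (base 4). Lift 5: 10. −1: 9.
[2] 9 ≡ 5 + 4 (base 5). Lift 6: 10. −1: 9.

10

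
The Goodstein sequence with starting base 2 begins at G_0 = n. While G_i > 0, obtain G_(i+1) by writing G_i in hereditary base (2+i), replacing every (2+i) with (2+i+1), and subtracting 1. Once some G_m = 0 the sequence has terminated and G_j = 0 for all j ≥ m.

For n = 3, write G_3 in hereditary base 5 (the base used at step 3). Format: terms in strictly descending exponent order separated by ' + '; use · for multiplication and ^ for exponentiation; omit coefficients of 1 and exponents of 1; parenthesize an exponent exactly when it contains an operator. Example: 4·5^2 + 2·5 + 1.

2

G_0=3  [base 2] 2 + 1  →[2↦3]→  3 + 1 = 4  −1 ⇒ G_1=3
G_1=3  [base 3] 3  →[3↦4]→  4 = 4  −1 ⇒ G_2=3
G_2=3  [base 4] 3  →[4↦5]→  3 = 3  −1 ⇒ G_3=2
G_3=2  [base 5] 2  →[5↦6]→  2 = 2  −1 ⇒ G_4=1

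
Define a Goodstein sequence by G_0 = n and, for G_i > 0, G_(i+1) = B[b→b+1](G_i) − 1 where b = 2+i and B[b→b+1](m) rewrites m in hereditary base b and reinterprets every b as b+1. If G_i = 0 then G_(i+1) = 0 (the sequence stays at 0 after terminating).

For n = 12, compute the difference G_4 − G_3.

264334

[0] 12 ≡ 2^(2 + 1) + 2^2 (base 2). Lift 3: 108. −1: 107.
[1] 107 ≡ 3^(3 + 1) + 2·3^2 + 2·3 + 2 (base 3). Lift 4: 1066. −1: 1065.
[2] 1065 ≡ 4^(4 + 1) + 2·4^2 + 2·4 + 1 (base 4). Lift 5: 15686. −1: 15685.
[3] 15685 ≡ 5^(5 + 1) + 2·5^2 + 2·5 (base 5). Lift 6: 280020. −1: 280019.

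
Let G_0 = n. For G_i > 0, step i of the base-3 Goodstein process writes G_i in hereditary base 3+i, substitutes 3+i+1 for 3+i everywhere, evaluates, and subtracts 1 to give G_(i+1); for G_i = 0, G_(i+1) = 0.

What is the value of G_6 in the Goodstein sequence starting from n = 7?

9

G_0 = 7. HB_3(7) = 2·3 + 1. Bump = 9. G_1 = 8.
G_1 = 8. HB_4(8) = 2·4. Bump = 10. G_2 = 9.
G_2 = 9. HB_5(9) = 5 + 4. Bump = 10. G_3 = 9.
G_3 = 9. HB_6(9) = 6 + 3. Bump = 10. G_4 = 9.
G_4 = 9. HB_7(9) = 7 + 2. Bump = 10. G_5 = 9.
G_5 = 9. HB_8(9) = 8 + 1. Bump = 10. G_6 = 9.
G_6 = 9. HB_9(9) = 9. Bump = 10. G_7 = 9.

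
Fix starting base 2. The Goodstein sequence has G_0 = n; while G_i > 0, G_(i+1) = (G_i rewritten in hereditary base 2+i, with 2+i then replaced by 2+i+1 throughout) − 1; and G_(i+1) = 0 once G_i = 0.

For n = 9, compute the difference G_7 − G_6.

9 —HB2→ 2^(2 + 1) + 1 —bump→ 3^(3 + 1) + 1 = 82 —(−1)→ 81
81 —HB3→ 3^(3 + 1) —bump→ 4^(4 + 1) = 1024 —(−1)→ 1023
1023 —HB4→ 3·4^4 + 3·4^3 + 3·4^2 + 3·4 + 3 —bump→ 3·5^5 + 3·5^3 + 3·5^2 + 3·5 + 3 = 9843 —(−1)→ 9842
9842 —HB5→ 3·5^5 + 3·5^3 + 3·5^2 + 3·5 + 2 —bump→ 3·6^6 + 3·6^3 + 3·6^2 + 3·6 + 2 = 140744 —(−1)→ 140743
140743 —HB6→ 3·6^6 + 3·6^3 + 3·6^2 + 3·6 + 1 —bump→ 3·7^7 + 3·7^3 + 3·7^2 + 3·7 + 1 = 2471827 —(−1)→ 2471826
2471826 —HB7→ 3·7^7 + 3·7^3 + 3·7^2 + 3·7 —bump→ 3·8^8 + 3·8^3 + 3·8^2 + 3·8 = 50333400 —(−1)→ 50333399
50333399 —HB8→ 3·8^8 + 3·8^3 + 3·8^2 + 2·8 + 7 —bump→ 3·9^9 + 3·9^3 + 3·9^2 + 2·9 + 7 = 1162263922 —(−1)→ 1162263921

1111930522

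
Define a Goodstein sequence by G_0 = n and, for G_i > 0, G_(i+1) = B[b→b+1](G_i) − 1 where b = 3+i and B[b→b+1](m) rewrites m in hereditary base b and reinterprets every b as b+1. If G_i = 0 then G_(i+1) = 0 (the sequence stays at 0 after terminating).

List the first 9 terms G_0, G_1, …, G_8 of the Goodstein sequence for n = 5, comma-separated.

5, 5, 5, 5, 4, 3, 2, 1, 0

G_0=5  [base 3] 3 + 2  →[3↦4]→  4 + 2 = 6  −1 ⇒ G_1=5
G_1=5  [base 4] 4 + 1  →[4↦5]→  5 + 1 = 6  −1 ⇒ G_2=5
G_2=5  [base 5] 5  →[5↦6]→  6 = 6  −1 ⇒ G_3=5
G_3=5  [base 6] 5  →[6↦7]→  5 = 5  −1 ⇒ G_4=4
G_4=4  [base 7] 4  →[7↦8]→  4 = 4  −1 ⇒ G_5=3
G_5=3  [base 8] 3  →[8↦9]→  3 = 3  −1 ⇒ G_6=2
G_6=2  [base 9] 2  →[9↦10]→  2 = 2  −1 ⇒ G_7=1
G_7=1  [base 10] 1  →[10↦11]→  1 = 1  −1 ⇒ G_8=0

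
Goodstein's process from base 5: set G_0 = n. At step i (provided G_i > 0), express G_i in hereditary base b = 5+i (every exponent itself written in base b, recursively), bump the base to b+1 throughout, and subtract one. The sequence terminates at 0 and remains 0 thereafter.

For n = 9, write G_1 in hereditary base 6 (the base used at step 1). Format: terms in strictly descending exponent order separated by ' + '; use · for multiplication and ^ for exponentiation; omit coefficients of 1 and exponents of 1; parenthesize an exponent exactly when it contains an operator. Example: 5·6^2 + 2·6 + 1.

6 + 3

[0] 9 ≡ 5 + 4 (base 5). Lift 6: 10. −1: 9.
[1] 9 ≡ 6 + 3 (base 6). Lift 7: 10. −1: 9.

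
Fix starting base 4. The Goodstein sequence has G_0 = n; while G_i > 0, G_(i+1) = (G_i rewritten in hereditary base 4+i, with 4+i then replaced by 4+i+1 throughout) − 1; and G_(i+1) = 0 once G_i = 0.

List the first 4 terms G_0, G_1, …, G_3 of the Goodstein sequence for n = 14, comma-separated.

14, 16, 18, 20

step 0: 14 = 3·4 + 2; sub 5 for 4: 3·5 + 2; = 17; G_1 = 17−1 = 16
step 1: 16 = 3·5 + 1; sub 6 for 5: 3·6 + 1; = 19; G_2 = 19−1 = 18
step 2: 18 = 3·6; sub 7 for 6: 3·7; = 21; G_3 = 21−1 = 20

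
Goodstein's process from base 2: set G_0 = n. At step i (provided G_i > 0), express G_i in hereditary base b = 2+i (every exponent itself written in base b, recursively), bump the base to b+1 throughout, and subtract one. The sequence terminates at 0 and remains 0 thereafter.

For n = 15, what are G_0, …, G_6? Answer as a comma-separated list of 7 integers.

15, 111, 1283, 18752, 326593, 6588344, 150994943

15 —HB2→ 2^(2 + 1) + 2^2 + 2 + 1 —bump→ 3^(3 + 1) + 3^3 + 3 + 1 = 112 —(−1)→ 111
111 —HB3→ 3^(3 + 1) + 3^3 + 3 —bump→ 4^(4 + 1) + 4^4 + 4 = 1284 —(−1)→ 1283
1283 —HB4→ 4^(4 + 1) + 4^4 + 3 —bump→ 5^(5 + 1) + 5^5 + 3 = 18753 —(−1)→ 18752
18752 —HB5→ 5^(5 + 1) + 5^5 + 2 —bump→ 6^(6 + 1) + 6^6 + 2 = 326594 —(−1)→ 326593
326593 —HB6→ 6^(6 + 1) + 6^6 + 1 —bump→ 7^(7 + 1) + 7^7 + 1 = 6588345 —(−1)→ 6588344
6588344 —HB7→ 7^(7 + 1) + 7^7 —bump→ 8^(8 + 1) + 8^8 = 150994944 —(−1)→ 150994943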